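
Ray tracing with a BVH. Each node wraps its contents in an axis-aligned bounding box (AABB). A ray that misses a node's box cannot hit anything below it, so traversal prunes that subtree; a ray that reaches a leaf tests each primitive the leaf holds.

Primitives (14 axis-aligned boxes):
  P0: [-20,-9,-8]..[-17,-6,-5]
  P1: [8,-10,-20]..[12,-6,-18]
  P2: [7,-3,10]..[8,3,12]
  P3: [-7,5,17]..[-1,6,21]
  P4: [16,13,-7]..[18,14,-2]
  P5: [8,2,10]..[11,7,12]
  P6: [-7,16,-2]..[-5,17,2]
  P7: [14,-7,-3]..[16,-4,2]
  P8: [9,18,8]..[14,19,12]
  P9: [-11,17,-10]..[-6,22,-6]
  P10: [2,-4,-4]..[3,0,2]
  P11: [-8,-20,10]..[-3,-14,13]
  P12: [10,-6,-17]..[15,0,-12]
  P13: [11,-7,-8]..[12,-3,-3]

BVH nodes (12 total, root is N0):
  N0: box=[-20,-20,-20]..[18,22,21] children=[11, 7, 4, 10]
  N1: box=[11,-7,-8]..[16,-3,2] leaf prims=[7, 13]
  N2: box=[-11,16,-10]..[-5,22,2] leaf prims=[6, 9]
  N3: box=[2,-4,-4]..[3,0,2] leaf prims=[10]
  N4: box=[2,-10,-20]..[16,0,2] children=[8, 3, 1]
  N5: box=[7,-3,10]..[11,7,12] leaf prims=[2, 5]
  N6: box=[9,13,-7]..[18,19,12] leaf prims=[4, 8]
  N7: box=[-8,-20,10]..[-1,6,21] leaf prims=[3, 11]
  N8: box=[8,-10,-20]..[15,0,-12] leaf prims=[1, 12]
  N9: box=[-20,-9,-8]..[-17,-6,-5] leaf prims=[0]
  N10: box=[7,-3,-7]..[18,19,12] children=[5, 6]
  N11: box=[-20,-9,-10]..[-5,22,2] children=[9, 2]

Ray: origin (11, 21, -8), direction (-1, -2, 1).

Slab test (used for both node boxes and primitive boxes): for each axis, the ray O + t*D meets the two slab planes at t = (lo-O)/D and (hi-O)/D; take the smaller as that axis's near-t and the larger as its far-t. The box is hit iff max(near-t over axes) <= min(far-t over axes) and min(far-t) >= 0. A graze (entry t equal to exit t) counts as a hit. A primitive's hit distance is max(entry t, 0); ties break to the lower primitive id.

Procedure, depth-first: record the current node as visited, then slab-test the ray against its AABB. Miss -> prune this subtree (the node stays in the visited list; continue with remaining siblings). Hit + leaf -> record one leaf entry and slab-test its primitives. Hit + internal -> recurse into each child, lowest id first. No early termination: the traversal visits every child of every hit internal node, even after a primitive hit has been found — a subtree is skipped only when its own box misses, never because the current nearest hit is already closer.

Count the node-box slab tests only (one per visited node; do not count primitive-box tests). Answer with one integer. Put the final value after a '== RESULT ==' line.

Traverse from the root:
N0 x:[-7,31] y:[-1/2,41/2] z:[-12,29] -> hit [-1/2,41/2], descend [4, 7, 10, 11]
  N4 x:[-5,9] y:[21/2,31/2] z:[-12,10] -> miss, prune
  N7 x:[12,19] y:[15/2,41/2] z:[18,29] -> hit [18,19] leaf, test {P3(miss), P11@t=18}
  N10 x:[-7,4] y:[1,12] z:[1,20] -> hit [1,4], descend [5, 6]
    N5 x:[0,4] y:[7,12] z:[18,20] -> miss, prune
    N6 x:[-7,2] y:[1,4] z:[1,20] -> hit [1,2] leaf, test {P4(miss), P8(miss)}
  N11 x:[16,31] y:[-1/2,15] z:[-2,10] -> miss, prune

Summary -> nodes [0, 4, 7, 10, 5, 6, 11]; box-tests=7; leaf-entries=2; first=P11

== RESULT ==
7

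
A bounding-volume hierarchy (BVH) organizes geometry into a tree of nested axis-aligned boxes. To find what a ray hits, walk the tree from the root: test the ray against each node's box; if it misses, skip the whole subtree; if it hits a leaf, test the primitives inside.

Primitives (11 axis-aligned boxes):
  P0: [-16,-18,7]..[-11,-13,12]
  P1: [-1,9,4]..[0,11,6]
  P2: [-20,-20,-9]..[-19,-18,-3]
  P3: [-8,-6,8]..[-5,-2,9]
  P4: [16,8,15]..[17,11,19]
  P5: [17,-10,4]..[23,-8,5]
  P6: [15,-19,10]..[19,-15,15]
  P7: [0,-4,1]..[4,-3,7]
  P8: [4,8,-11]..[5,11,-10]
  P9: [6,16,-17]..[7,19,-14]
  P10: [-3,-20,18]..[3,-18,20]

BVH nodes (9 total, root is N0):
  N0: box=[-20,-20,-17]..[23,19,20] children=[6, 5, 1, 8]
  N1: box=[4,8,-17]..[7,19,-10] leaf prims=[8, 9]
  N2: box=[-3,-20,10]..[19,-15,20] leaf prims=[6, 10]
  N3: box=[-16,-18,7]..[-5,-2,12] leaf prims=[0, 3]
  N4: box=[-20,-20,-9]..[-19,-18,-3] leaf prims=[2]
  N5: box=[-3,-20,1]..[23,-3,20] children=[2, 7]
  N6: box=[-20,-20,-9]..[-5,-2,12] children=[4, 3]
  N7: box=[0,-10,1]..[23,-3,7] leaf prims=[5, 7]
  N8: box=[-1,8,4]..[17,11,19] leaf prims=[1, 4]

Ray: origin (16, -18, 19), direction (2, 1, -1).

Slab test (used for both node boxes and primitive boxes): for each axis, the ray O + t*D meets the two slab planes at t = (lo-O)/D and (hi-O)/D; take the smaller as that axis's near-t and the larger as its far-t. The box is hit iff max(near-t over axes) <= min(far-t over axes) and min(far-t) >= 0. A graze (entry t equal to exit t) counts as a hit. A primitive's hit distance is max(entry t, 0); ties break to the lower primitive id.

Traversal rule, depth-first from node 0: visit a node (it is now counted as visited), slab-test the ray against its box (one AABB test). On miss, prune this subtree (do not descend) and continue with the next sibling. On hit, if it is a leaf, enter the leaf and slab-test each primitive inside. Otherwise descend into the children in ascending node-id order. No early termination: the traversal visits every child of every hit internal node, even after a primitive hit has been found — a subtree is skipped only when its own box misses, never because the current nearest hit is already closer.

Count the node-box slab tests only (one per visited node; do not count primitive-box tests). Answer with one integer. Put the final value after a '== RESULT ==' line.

Traverse from the root:
N0 x:[-18,7/2] y:[-2,37] z:[-1,36] -> hit [-1,7/2], descend [1, 5, 6, 8]
  N1 x:[-6,-9/2] y:[26,37] z:[29,36] -> miss, prune
  N5 x:[-19/2,7/2] y:[-2,15] z:[-1,18] -> hit [-1,7/2], descend [2, 7]
    N2 x:[-19/2,3/2] y:[-2,3] z:[-1,9] -> hit [-1,3/2] leaf, test {P6(miss), P10(miss)}
    N7 x:[-8,7/2] y:[8,15] z:[12,18] -> miss, prune
  N6 x:[-18,-21/2] y:[-2,16] z:[7,28] -> miss, prune
  N8 x:[-17/2,1/2] y:[26,29] z:[0,15] -> miss, prune

Visited [0, 1, 5, 2, 7, 6, 8]. Tests: 7 box, 1 leaf. Nearest: miss.

== RESULT ==
7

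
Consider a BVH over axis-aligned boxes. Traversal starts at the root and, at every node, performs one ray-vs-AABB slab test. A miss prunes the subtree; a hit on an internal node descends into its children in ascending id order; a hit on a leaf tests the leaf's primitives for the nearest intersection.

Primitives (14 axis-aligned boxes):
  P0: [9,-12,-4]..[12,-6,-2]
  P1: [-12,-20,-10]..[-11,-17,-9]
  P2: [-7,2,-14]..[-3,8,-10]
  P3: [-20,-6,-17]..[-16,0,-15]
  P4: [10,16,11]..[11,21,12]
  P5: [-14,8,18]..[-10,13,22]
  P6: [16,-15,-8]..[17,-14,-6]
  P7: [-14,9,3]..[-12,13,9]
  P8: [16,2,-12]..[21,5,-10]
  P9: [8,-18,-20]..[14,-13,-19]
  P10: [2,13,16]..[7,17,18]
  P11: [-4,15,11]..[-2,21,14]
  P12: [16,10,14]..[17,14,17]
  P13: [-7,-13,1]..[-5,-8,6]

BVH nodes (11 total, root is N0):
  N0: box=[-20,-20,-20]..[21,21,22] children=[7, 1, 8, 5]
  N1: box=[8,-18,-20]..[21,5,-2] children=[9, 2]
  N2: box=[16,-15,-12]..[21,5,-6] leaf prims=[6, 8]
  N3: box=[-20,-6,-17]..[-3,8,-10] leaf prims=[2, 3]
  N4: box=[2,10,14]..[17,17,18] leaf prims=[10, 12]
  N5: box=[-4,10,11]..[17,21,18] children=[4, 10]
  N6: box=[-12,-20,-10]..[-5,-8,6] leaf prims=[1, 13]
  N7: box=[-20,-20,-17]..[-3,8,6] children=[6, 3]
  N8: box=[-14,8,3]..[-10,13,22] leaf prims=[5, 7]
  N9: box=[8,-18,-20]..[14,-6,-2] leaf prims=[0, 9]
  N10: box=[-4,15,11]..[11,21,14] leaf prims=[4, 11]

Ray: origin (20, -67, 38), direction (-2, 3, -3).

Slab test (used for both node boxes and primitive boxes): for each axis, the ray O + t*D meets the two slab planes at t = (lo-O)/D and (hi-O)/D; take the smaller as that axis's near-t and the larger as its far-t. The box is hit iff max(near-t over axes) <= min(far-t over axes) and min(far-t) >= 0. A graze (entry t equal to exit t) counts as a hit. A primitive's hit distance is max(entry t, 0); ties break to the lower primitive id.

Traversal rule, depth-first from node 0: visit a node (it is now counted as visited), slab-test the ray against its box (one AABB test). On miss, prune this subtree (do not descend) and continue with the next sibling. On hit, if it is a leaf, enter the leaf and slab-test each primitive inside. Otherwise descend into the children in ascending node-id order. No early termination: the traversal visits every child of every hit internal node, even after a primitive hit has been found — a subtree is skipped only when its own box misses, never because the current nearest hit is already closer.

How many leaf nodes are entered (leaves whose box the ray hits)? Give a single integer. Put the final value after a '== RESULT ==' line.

Trace the traversal:
N0 x:[-1/2,20] y:[47/3,88/3] z:[16/3,58/3] -> hit [47/3,58/3], descend [1, 5, 7, 8]
  N1 x:[-1/2,6] y:[49/3,24] z:[40/3,58/3] -> miss, prune
  N5 x:[3/2,12] y:[77/3,88/3] z:[20/3,9] -> miss, prune
  N7 x:[23/2,20] y:[47/3,25] z:[32/3,55/3] -> hit [47/3,55/3], descend [3, 6]
    N3 x:[23/2,20] y:[61/3,25] z:[16,55/3] -> miss, prune
    N6 x:[25/2,16] y:[47/3,59/3] z:[32/3,16] -> hit [47/3,16] leaf, test {P1@t=47/3, P13(miss)}
  N8 x:[15,17] y:[25,80/3] z:[16/3,35/3] -> miss, prune

Visited [0, 1, 5, 7, 3, 6, 8]. Tests: 7 box, 1 leaf. Nearest: P1.

== RESULT ==
1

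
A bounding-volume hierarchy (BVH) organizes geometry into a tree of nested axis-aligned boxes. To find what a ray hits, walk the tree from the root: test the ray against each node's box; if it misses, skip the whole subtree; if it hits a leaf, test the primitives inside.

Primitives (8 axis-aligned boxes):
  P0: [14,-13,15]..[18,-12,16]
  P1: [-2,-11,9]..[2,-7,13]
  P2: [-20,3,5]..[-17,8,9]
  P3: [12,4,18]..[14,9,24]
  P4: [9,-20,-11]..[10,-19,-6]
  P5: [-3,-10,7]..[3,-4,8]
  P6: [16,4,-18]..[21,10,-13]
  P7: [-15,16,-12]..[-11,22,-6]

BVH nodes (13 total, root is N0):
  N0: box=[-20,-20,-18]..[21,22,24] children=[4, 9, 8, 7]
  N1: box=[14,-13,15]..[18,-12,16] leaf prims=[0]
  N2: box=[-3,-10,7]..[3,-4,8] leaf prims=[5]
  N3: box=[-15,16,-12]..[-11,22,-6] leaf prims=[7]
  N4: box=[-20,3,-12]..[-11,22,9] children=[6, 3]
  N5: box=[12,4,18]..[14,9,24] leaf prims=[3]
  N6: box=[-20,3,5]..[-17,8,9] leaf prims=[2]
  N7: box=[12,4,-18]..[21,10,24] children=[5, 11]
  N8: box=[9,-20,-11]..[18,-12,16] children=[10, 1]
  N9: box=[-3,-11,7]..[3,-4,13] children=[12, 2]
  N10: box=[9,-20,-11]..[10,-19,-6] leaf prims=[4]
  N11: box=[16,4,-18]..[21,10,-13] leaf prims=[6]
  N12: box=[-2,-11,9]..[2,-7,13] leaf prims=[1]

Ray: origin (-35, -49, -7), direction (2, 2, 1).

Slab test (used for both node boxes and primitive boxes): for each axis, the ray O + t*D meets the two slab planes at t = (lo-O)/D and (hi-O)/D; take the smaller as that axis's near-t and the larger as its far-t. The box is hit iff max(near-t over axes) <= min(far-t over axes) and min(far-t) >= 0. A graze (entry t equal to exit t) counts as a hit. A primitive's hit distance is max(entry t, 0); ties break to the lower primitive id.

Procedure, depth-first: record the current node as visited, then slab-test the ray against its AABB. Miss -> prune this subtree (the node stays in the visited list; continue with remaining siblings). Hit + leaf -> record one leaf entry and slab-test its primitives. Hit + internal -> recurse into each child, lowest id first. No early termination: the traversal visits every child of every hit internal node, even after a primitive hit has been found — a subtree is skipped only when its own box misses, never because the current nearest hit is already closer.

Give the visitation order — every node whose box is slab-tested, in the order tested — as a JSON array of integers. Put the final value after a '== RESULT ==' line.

Trace the traversal:
N0 x:[15/2,28] y:[29/2,71/2] z:[-11,31] -> hit [29/2,28], descend [4, 7, 8, 9]
  N4 x:[15/2,12] y:[26,71/2] z:[-5,16] -> miss, prune
  N7 x:[47/2,28] y:[53/2,59/2] z:[-11,31] -> hit [53/2,28], descend [5, 11]
    N5 x:[47/2,49/2] y:[53/2,29] z:[25,31] -> miss, prune
    N11 x:[51/2,28] y:[53/2,59/2] z:[-11,-6] -> miss, prune
  N8 x:[22,53/2] y:[29/2,37/2] z:[-4,23] -> miss, prune
  N9 x:[16,19] y:[19,45/2] z:[14,20] -> hit [19,19], descend [2, 12]
    N2 x:[16,19] y:[39/2,45/2] z:[14,15] -> miss, prune
    N12 x:[33/2,37/2] y:[19,21] z:[16,20] -> miss, prune

9 AABB tests over nodes [0, 4, 7, 5, 11, 8, 9, 2, 12]; 0 leaves entered; closest miss.

== RESULT ==
[0, 4, 7, 5, 11, 8, 9, 2, 12]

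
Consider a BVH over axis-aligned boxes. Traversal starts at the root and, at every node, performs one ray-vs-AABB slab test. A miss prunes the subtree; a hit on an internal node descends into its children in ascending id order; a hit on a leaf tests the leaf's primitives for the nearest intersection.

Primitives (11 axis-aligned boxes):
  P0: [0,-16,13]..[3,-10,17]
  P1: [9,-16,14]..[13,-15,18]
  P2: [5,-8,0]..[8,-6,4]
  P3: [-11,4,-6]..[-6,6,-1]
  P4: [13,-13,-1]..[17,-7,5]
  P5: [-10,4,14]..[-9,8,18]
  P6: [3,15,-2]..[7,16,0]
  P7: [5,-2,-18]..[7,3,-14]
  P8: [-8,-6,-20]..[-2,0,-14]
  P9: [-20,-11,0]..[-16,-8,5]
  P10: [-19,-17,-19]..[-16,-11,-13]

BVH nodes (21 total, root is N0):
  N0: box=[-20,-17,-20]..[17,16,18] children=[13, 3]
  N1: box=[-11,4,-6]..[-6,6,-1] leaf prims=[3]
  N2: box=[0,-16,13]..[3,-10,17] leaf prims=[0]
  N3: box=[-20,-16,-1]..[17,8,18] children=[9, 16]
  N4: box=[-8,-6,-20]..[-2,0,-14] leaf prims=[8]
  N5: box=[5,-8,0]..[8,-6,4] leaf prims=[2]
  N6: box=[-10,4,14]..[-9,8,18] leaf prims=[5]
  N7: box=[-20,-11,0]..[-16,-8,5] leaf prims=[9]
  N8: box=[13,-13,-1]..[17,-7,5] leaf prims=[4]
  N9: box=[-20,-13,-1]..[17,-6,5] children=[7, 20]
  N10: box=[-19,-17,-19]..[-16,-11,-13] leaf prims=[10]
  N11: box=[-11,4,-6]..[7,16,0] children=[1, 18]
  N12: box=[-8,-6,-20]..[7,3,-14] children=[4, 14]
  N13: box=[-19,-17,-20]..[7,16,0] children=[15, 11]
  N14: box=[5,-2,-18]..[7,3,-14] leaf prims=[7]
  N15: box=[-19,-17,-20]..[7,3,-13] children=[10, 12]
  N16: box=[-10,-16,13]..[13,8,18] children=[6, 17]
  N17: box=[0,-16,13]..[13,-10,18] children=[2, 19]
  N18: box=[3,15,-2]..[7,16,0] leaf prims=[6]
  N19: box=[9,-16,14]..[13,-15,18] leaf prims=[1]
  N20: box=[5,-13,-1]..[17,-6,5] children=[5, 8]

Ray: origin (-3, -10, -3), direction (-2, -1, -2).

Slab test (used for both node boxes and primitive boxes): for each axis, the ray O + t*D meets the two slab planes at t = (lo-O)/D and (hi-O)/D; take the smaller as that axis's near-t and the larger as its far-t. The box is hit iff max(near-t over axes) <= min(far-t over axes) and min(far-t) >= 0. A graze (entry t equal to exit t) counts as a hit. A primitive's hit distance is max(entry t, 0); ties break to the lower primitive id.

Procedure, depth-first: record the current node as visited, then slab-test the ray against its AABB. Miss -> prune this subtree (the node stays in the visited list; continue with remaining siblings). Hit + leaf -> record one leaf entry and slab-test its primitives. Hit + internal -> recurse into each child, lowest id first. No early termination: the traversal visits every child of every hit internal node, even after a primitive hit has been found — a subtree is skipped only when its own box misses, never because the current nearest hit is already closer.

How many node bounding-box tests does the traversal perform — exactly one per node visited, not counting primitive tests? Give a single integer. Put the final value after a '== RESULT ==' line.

Traverse from the root:
N0 x:[-10,17/2] y:[-26,7] z:[-21/2,17/2] -> hit [-10,7], descend [3, 13]
  N3 x:[-10,17/2] y:[-18,6] z:[-21/2,-1] -> miss, prune
  N13 x:[-5,8] y:[-26,7] z:[-3/2,17/2] -> hit [-3/2,7], descend [11, 15]
    N11 x:[-5,4] y:[-26,-14] z:[-3/2,3/2] -> miss, prune
    N15 x:[-5,8] y:[-13,7] z:[5,17/2] -> hit [5,7], descend [10, 12]
      N10 x:[13/2,8] y:[1,7] z:[5,8] -> hit [13/2,7] leaf, test {P10@t=13/2}
      N12 x:[-5,5/2] y:[-13,-4] z:[11/2,17/2] -> miss, prune

Summary -> nodes [0, 3, 13, 11, 15, 10, 12]; box-tests=7; leaf-entries=1; first=P10

== RESULT ==
7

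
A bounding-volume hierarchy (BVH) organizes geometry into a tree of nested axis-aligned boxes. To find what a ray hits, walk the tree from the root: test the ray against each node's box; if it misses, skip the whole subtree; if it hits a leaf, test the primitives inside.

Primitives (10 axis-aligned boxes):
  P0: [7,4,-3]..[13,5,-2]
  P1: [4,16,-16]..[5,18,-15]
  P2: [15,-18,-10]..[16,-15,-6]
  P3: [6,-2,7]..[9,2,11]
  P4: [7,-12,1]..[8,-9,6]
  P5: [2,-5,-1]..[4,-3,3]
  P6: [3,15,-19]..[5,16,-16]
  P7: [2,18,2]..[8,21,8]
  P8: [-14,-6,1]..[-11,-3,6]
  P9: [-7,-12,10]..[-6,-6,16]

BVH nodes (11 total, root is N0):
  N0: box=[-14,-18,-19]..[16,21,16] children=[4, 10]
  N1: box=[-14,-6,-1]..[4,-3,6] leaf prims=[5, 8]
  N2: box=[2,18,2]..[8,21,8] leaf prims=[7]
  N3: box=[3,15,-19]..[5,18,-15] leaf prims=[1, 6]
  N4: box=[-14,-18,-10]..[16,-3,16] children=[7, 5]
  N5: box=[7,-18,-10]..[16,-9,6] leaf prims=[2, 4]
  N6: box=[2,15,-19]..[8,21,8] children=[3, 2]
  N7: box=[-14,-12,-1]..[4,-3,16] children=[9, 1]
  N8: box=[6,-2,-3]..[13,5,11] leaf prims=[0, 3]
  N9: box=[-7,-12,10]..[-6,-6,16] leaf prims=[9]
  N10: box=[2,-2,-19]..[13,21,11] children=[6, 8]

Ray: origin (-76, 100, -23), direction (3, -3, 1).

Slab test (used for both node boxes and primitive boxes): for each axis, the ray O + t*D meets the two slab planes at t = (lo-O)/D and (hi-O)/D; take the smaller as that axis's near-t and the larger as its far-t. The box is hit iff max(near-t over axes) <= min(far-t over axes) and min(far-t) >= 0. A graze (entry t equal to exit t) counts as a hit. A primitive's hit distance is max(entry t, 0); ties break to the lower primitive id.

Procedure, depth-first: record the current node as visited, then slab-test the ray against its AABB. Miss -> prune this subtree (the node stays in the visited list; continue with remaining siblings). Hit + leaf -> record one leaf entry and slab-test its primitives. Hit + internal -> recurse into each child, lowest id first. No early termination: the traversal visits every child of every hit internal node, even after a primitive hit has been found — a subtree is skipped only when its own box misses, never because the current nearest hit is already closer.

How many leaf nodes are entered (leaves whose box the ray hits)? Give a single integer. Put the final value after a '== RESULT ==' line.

Trace the traversal:
N0 x:[62/3,92/3] y:[79/3,118/3] z:[4,39] -> hit [79/3,92/3], descend [4, 10]
  N4 x:[62/3,92/3] y:[103/3,118/3] z:[13,39] -> miss, prune
  N10 x:[26,89/3] y:[79/3,34] z:[4,34] -> hit [79/3,89/3], descend [6, 8]
    N6 x:[26,28] y:[79/3,85/3] z:[4,31] -> hit [79/3,28], descend [2, 3]
      N2 x:[26,28] y:[79/3,82/3] z:[25,31] -> hit [79/3,82/3] leaf, test {P7@t=79/3}
      N3 x:[79/3,27] y:[82/3,85/3] z:[4,8] -> miss, prune
    N8 x:[82/3,89/3] y:[95/3,34] z:[20,34] -> miss, prune

order=[0, 4, 10, 6, 2, 3, 8]  |boxes|=7  |leaves|=1  hit=P7

== RESULT ==
1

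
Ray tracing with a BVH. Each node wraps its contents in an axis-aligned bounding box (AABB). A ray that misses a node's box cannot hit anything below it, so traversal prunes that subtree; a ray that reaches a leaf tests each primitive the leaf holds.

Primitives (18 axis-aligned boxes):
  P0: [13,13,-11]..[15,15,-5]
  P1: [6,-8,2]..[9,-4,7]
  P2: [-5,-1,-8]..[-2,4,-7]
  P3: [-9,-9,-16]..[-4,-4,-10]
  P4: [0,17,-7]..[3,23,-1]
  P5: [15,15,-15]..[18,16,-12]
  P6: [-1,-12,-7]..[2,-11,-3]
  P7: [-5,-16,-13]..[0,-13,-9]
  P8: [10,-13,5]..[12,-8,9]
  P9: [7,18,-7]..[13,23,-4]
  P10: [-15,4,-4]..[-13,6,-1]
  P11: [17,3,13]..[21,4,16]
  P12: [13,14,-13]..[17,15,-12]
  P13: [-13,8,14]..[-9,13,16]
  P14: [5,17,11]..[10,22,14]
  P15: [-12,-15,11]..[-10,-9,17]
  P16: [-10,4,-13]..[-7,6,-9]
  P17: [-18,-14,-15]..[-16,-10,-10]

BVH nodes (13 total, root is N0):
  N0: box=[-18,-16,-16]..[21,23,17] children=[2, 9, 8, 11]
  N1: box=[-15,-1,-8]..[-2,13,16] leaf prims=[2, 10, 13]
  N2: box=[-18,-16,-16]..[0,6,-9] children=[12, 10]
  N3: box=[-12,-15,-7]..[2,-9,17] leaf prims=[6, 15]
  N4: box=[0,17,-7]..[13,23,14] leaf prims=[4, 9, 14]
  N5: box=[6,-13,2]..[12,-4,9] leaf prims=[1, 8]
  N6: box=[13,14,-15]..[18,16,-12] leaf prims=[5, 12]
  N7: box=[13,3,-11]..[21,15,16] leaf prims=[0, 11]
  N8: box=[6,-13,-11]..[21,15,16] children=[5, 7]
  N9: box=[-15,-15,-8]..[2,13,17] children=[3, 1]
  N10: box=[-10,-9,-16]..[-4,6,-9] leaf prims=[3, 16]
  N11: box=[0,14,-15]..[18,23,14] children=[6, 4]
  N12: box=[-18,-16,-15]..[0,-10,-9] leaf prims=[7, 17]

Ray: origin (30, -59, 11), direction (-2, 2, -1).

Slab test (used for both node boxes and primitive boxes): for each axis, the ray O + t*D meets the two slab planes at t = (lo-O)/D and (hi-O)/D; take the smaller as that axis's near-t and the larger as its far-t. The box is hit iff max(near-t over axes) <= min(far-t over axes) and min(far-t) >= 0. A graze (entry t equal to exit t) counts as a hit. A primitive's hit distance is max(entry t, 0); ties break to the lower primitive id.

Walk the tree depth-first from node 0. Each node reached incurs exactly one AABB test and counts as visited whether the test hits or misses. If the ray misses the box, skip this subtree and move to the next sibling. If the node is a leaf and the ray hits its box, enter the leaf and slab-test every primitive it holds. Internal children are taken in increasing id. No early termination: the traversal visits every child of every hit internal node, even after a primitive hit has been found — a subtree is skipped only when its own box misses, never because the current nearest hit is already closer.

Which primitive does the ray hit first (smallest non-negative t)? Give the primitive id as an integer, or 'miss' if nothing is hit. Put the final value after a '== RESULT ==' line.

Trace the traversal:
N0 x:[9/2,24] y:[43/2,41] z:[-6,27] -> hit [43/2,24], descend [2, 8, 9, 11]
  N2 x:[15,24] y:[43/2,65/2] z:[20,27] -> hit [43/2,24], descend [10, 12]
    N10 x:[17,20] y:[25,65/2] z:[20,27] -> miss, prune
    N12 x:[15,24] y:[43/2,49/2] z:[20,26] -> hit [43/2,24] leaf, test {P7(miss), P17@t=23}
  N8 x:[9/2,12] y:[23,37] z:[-5,22] -> miss, prune
  N9 x:[14,45/2] y:[22,36] z:[-6,19] -> miss, prune
  N11 x:[6,15] y:[73/2,41] z:[-3,26] -> miss, prune

Visited [0, 2, 10, 12, 8, 9, 11]. Tests: 7 box, 1 leaf. Nearest: P17.

== RESULT ==
17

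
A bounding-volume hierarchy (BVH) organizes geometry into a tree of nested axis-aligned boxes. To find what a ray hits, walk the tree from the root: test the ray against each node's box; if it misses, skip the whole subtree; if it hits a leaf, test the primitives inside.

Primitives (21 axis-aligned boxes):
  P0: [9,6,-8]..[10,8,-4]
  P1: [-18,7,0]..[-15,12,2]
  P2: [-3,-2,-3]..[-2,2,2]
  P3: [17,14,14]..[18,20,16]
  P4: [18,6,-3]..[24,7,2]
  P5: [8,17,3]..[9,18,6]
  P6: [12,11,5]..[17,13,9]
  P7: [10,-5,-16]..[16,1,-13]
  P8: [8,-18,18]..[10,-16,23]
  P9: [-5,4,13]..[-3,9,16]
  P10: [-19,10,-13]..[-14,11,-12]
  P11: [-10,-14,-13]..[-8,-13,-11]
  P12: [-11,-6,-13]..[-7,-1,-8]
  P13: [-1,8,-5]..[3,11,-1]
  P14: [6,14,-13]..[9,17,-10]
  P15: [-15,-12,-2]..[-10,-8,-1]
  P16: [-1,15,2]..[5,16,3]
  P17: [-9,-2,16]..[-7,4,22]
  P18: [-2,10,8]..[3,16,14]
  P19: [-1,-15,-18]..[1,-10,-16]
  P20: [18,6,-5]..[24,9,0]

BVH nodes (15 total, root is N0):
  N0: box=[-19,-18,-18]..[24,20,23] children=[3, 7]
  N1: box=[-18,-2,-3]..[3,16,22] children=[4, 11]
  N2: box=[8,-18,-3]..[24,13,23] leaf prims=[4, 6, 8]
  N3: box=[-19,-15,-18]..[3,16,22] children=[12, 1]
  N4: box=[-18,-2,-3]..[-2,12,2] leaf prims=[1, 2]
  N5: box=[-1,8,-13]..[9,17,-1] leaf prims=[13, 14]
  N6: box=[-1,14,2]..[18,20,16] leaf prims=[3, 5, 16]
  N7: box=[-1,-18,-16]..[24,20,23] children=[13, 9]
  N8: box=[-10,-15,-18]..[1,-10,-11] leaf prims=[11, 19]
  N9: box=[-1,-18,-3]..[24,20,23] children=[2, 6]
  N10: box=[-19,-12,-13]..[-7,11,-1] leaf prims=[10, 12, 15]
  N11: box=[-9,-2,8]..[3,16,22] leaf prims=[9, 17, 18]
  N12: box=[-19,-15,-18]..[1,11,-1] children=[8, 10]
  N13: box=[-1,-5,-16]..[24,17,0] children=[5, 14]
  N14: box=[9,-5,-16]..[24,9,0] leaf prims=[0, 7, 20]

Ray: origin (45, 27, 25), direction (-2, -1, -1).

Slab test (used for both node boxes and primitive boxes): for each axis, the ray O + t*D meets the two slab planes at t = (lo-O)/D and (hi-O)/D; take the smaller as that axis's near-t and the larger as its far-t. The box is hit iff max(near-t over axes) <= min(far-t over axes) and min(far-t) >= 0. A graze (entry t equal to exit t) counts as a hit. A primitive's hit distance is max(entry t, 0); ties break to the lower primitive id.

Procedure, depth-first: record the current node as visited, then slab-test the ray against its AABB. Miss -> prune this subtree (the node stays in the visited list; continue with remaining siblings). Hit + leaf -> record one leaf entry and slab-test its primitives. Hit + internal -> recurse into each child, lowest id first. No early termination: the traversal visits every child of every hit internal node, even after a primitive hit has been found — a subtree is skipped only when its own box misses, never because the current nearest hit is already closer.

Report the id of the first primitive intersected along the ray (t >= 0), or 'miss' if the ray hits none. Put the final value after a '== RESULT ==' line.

Traverse from the root:
N0 x:[21/2,32] y:[7,45] z:[2,43] -> hit [21/2,32], descend [3, 7]
  N3 x:[21,32] y:[11,42] z:[3,43] -> hit [21,32], descend [1, 12]
    N1 x:[21,63/2] y:[11,29] z:[3,28] -> hit [21,28], descend [4, 11]
      N4 x:[47/2,63/2] y:[15,29] z:[23,28] -> hit [47/2,28] leaf, test {P1(miss), P2(miss)}
      N11 x:[21,27] y:[11,29] z:[3,17] -> miss, prune
    N12 x:[22,32] y:[16,42] z:[26,43] -> hit [26,32], descend [8, 10]
      N8 x:[22,55/2] y:[37,42] z:[36,43] -> miss, prune
      N10 x:[26,32] y:[16,39] z:[26,38] -> hit [26,32] leaf, test {P10(miss), P12(miss), P15(miss)}
  N7 x:[21/2,23] y:[7,45] z:[2,41] -> hit [21/2,23], descend [9, 13]
    N9 x:[21/2,23] y:[7,45] z:[2,28] -> hit [21/2,23], descend [2, 6]
      N2 x:[21/2,37/2] y:[14,45] z:[2,28] -> hit [14,37/2] leaf, test {P4(miss), P6@t=16, P8(miss)}
      N6 x:[27/2,23] y:[7,13] z:[9,23] -> miss, prune
    N13 x:[21/2,23] y:[10,32] z:[25,41] -> miss, prune

Summary -> nodes [0, 3, 1, 4, 11, 12, 8, 10, 7, 9, 2, 6, 13]; box-tests=13; leaf-entries=3; first=P6

== RESULT ==
6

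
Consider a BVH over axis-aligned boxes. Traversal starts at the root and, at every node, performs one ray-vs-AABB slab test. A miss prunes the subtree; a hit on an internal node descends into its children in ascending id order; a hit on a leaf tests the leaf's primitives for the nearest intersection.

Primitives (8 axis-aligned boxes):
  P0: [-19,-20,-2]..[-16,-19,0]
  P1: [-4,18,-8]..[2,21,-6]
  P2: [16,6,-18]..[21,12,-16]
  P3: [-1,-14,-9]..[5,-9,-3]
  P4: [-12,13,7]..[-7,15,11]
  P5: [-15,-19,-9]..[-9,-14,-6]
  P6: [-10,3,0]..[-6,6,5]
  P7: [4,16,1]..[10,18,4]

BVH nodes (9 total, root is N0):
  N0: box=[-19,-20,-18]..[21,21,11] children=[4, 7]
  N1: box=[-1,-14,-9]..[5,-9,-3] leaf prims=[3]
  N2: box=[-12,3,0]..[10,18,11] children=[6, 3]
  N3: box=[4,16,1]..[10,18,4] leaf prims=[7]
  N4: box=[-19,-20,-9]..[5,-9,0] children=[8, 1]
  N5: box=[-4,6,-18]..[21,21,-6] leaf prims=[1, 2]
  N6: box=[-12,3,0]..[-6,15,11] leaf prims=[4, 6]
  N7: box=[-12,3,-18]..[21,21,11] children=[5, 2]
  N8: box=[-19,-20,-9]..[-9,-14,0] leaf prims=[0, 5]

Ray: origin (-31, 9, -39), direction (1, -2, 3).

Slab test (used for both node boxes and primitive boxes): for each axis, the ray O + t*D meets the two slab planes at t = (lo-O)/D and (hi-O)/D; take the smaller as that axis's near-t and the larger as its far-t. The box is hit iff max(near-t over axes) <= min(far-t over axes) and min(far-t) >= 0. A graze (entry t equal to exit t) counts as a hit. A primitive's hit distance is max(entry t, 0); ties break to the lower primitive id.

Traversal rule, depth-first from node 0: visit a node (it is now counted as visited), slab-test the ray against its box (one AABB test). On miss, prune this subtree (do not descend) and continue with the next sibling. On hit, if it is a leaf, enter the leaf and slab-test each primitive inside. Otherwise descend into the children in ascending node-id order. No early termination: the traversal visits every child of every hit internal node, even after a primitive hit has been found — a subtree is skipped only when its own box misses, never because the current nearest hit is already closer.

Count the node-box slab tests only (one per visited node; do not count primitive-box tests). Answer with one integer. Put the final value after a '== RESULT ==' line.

Traverse from the root:
N0 x:[12,52] y:[-6,29/2] z:[7,50/3] -> hit [12,29/2], descend [4, 7]
  N4 x:[12,36] y:[9,29/2] z:[10,13] -> hit [12,13], descend [1, 8]
    N1 x:[30,36] y:[9,23/2] z:[10,12] -> miss, prune
    N8 x:[12,22] y:[23/2,29/2] z:[10,13] -> hit [12,13] leaf, test {P0(miss), P5(miss)}
  N7 x:[19,52] y:[-6,3] z:[7,50/3] -> miss, prune

5 AABB tests over nodes [0, 4, 1, 8, 7]; 1 leaf entered; closest miss.

== RESULT ==
5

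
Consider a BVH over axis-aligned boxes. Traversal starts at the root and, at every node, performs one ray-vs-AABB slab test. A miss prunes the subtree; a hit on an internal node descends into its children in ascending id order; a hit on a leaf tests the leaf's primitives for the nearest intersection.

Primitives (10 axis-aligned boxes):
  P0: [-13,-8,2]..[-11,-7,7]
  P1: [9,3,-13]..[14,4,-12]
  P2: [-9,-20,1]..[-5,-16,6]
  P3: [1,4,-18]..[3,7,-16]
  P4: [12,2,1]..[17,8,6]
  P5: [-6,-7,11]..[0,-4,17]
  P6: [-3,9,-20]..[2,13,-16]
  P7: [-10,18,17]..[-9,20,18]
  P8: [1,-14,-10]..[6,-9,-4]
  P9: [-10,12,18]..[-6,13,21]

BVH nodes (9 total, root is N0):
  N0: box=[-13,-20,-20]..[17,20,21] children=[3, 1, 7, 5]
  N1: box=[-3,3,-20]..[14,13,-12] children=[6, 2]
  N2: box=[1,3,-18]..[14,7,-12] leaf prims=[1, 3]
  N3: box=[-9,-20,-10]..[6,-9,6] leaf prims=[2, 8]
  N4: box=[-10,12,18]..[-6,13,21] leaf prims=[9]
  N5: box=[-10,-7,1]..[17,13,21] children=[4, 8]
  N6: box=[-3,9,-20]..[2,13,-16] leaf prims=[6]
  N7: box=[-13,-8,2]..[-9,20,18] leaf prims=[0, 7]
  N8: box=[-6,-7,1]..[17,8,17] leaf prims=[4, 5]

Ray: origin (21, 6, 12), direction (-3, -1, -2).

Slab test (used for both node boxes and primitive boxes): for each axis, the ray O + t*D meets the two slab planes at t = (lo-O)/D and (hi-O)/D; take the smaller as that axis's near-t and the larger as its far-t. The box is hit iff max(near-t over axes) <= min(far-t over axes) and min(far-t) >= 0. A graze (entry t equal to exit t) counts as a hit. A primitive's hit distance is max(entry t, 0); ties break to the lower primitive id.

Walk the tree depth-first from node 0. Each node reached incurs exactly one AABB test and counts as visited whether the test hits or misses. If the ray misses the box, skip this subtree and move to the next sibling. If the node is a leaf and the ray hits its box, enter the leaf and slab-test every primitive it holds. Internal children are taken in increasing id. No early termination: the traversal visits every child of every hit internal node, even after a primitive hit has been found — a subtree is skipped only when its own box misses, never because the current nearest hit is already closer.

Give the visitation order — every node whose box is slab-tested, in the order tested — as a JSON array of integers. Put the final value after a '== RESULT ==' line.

Walk:
N0 x:[4/3,34/3] y:[-14,26] z:[-9/2,16] -> hit [4/3,34/3], descend [1, 3, 5, 7]
  N1 x:[7/3,8] y:[-7,3] z:[12,16] -> miss, prune
  N3 x:[5,10] y:[15,26] z:[3,11] -> miss, prune
  N5 x:[4/3,31/3] y:[-7,13] z:[-9/2,11/2] -> hit [4/3,11/2], descend [4, 8]
    N4 x:[9,31/3] y:[-7,-6] z:[-9/2,-3] -> miss, prune
    N8 x:[4/3,9] y:[-2,13] z:[-5/2,11/2] -> hit [4/3,11/2] leaf, test {P4@t=3, P5(miss)}
  N7 x:[10,34/3] y:[-14,14] z:[-3,5] -> miss, prune

order=[0, 1, 3, 5, 4, 8, 7]  |boxes|=7  |leaves|=1  hit=P4

== RESULT ==
[0, 1, 3, 5, 4, 8, 7]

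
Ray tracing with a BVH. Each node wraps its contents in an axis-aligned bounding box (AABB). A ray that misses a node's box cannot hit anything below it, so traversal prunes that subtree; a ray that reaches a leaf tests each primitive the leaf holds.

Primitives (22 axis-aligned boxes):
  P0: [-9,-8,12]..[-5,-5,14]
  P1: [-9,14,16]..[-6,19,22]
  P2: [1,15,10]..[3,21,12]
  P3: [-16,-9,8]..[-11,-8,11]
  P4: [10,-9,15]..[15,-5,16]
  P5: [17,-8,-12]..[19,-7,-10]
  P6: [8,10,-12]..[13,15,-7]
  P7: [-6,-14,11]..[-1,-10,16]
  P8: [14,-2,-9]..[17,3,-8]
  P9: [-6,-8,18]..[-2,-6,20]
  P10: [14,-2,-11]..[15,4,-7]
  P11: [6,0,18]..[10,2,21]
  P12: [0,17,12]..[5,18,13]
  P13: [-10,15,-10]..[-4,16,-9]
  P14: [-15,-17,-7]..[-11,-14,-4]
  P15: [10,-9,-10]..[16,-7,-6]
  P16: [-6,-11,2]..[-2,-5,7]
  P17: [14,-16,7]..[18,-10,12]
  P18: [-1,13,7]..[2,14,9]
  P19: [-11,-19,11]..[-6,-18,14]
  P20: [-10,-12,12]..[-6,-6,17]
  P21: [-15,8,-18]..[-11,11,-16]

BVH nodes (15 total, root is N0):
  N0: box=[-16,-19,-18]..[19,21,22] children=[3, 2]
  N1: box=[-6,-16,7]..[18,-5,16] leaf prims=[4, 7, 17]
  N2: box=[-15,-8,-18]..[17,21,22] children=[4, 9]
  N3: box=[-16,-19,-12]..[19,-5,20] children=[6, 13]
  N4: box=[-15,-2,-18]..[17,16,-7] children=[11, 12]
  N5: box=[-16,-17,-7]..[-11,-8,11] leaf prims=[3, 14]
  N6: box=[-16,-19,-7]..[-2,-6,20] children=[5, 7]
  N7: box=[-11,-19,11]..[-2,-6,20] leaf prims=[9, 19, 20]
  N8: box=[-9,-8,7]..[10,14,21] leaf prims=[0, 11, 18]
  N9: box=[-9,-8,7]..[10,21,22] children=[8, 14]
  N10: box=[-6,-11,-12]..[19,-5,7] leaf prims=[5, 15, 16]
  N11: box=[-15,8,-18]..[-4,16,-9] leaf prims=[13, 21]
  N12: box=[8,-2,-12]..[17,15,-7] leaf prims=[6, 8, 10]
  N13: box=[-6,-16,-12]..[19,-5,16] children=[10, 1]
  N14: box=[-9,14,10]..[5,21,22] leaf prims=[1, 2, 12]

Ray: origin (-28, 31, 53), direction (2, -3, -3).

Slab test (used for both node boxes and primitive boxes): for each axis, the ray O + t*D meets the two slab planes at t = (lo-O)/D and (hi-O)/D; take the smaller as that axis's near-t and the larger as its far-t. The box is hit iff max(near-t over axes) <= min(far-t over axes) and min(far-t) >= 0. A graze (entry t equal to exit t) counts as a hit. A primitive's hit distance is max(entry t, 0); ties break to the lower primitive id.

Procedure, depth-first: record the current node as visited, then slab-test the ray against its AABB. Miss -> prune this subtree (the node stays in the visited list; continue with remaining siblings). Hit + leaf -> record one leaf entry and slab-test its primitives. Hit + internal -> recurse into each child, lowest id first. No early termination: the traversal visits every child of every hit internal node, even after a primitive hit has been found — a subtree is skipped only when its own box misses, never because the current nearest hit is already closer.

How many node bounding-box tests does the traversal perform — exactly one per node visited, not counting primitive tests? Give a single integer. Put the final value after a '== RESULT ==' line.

Traverse from the root:
N0 x:[6,47/2] y:[10/3,50/3] z:[31/3,71/3] -> hit [31/3,50/3], descend [2, 3]
  N2 x:[13/2,45/2] y:[10/3,13] z:[31/3,71/3] -> hit [31/3,13], descend [4, 9]
    N4 x:[13/2,45/2] y:[5,11] z:[20,71/3] -> miss, prune
    N9 x:[19/2,19] y:[10/3,13] z:[31/3,46/3] -> hit [31/3,13], descend [8, 14]
      N8 x:[19/2,19] y:[17/3,13] z:[32/3,46/3] -> hit [32/3,13] leaf, test {P0(miss), P11(miss), P18(miss)}
      N14 x:[19/2,33/2] y:[10/3,17/3] z:[31/3,43/3] -> miss, prune
  N3 x:[6,47/2] y:[12,50/3] z:[11,65/3] -> hit [12,50/3], descend [6, 13]
    N6 x:[6,13] y:[37/3,50/3] z:[11,20] -> hit [37/3,13], descend [5, 7]
      N5 x:[6,17/2] y:[13,16] z:[14,20] -> miss, prune
      N7 x:[17/2,13] y:[37/3,50/3] z:[11,14] -> hit [37/3,13] leaf, test {P9(miss), P19(miss), P20(miss)}
    N13 x:[11,47/2] y:[12,47/3] z:[37/3,65/3] -> hit [37/3,47/3], descend [1, 10]
      N1 x:[11,23] y:[12,47/3] z:[37/3,46/3] -> hit [37/3,46/3] leaf, test {P4(miss), P7(miss), P17(miss)}
      N10 x:[11,47/2] y:[12,14] z:[46/3,65/3] -> miss, prune

13 AABB tests over nodes [0, 2, 4, 9, 8, 14, 3, 6, 5, 7, 13, 1, 10]; 3 leaves entered; closest miss.

== RESULT ==
13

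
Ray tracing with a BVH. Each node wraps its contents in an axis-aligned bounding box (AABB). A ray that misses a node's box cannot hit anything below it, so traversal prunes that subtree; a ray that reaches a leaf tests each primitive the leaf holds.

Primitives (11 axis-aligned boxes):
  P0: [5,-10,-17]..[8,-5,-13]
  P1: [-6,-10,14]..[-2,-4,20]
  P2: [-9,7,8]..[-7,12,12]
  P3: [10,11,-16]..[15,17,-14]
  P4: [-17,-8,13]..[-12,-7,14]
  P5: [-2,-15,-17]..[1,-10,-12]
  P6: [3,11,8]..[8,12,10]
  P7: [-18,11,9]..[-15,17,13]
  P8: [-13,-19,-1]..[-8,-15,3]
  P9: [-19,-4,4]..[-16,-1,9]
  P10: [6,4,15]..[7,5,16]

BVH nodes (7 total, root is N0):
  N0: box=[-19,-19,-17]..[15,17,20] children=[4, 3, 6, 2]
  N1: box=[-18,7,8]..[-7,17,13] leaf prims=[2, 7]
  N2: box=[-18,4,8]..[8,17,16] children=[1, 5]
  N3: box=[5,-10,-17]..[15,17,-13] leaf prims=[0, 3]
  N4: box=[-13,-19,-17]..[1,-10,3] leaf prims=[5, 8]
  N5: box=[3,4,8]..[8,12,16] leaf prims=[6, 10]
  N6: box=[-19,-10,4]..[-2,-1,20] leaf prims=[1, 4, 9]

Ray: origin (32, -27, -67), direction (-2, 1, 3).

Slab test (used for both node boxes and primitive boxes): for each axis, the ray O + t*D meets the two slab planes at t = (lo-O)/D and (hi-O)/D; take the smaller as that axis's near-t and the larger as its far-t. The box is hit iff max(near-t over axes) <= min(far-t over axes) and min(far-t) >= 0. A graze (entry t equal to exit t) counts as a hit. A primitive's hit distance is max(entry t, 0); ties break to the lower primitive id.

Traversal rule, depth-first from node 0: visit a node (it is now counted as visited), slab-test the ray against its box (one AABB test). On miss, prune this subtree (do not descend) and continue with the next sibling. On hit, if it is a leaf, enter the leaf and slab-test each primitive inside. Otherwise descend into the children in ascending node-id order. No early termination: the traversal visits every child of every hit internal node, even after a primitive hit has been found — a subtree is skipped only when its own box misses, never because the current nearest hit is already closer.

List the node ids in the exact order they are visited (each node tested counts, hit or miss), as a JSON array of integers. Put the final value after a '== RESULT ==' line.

Trace the traversal:
N0 x:[17/2,51/2] y:[8,44] z:[50/3,29] -> hit [50/3,51/2], descend [2, 3, 4, 6]
  N2 x:[12,25] y:[31,44] z:[25,83/3] -> miss, prune
  N3 x:[17/2,27/2] y:[17,44] z:[50/3,18] -> miss, prune
  N4 x:[31/2,45/2] y:[8,17] z:[50/3,70/3] -> hit [50/3,17] leaf, test {P5@t=50/3, P8(miss)}
  N6 x:[17,51/2] y:[17,26] z:[71/3,29] -> hit [71/3,51/2] leaf, test {P1(miss), P4(miss), P9@t=24}

order=[0, 2, 3, 4, 6]  |boxes|=5  |leaves|=2  hit=P5

== RESULT ==
[0, 2, 3, 4, 6]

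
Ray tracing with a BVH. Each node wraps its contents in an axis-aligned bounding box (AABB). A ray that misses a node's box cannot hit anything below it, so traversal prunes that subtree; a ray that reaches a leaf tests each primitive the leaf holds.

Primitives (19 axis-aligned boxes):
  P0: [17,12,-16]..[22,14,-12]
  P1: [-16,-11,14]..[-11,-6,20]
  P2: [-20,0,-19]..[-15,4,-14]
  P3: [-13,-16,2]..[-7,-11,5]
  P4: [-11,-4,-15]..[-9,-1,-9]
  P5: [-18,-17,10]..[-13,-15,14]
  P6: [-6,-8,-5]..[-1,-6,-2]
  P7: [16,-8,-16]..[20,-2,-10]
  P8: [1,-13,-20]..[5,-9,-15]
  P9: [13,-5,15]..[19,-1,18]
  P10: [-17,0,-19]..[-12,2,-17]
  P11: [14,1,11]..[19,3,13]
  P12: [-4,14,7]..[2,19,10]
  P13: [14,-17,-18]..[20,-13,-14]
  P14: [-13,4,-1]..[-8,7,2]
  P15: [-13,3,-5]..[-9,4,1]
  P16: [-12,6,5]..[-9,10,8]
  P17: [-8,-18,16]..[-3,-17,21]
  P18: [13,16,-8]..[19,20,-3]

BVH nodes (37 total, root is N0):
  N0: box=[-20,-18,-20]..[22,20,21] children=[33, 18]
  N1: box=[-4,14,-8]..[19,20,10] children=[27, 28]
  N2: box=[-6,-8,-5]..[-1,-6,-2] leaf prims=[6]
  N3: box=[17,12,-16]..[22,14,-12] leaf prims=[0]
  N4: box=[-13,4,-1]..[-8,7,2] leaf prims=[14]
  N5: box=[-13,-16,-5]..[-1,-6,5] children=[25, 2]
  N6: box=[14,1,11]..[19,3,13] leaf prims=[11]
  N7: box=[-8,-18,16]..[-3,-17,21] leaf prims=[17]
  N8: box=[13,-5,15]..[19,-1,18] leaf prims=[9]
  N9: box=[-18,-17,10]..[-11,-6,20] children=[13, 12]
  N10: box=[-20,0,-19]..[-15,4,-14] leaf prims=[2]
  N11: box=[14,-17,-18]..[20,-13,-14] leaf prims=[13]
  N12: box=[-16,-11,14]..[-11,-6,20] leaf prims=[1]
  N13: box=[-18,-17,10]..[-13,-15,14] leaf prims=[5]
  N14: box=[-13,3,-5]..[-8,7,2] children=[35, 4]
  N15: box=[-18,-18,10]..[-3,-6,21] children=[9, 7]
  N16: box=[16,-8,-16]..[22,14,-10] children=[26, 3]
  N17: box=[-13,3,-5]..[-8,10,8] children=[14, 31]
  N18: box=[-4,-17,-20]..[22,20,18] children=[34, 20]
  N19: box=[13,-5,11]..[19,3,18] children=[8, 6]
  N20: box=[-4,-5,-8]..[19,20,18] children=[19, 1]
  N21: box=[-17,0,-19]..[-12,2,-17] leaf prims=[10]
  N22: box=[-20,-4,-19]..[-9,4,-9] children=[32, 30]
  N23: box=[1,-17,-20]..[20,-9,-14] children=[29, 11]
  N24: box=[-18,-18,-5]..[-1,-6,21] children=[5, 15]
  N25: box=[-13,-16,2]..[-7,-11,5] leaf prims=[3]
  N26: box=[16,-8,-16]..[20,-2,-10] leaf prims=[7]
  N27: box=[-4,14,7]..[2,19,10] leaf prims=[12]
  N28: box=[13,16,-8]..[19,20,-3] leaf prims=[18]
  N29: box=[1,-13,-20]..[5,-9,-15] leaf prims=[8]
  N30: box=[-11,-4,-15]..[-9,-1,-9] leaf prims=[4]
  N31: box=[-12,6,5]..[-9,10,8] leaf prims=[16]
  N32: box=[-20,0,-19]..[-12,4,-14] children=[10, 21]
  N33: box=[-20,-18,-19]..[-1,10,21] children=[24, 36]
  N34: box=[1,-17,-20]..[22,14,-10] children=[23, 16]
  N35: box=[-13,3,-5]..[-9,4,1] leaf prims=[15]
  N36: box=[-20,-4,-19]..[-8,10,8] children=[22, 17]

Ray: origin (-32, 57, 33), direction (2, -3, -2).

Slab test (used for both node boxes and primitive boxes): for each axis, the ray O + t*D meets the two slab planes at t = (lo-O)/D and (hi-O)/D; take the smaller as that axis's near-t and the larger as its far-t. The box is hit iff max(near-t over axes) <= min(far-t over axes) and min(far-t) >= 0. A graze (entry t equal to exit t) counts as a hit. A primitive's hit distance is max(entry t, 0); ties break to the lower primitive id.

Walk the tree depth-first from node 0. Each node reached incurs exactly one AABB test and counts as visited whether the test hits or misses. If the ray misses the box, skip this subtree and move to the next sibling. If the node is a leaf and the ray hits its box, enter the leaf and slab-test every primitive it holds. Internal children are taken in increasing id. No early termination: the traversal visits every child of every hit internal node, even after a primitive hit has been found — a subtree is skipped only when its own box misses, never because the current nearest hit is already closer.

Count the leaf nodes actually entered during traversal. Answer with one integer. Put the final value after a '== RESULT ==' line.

Trace the traversal:
N0 x:[6,27] y:[37/3,25] z:[6,53/2] -> hit [37/3,25], descend [18, 33]
  N18 x:[14,27] y:[37/3,74/3] z:[15/2,53/2] -> hit [14,74/3], descend [20, 34]
    N20 x:[14,51/2] y:[37/3,62/3] z:[15/2,41/2] -> hit [14,41/2], descend [1, 19]
      N1 x:[14,51/2] y:[37/3,43/3] z:[23/2,41/2] -> hit [14,43/3], descend [27, 28]
        N27 x:[14,17] y:[38/3,43/3] z:[23/2,13] -> miss, prune
        N28 x:[45/2,51/2] y:[37/3,41/3] z:[18,41/2] -> miss, prune
      N19 x:[45/2,51/2] y:[18,62/3] z:[15/2,11] -> miss, prune
    N34 x:[33/2,27] y:[43/3,74/3] z:[43/2,53/2] -> hit [43/2,74/3], descend [16, 23]
      N16 x:[24,27] y:[43/3,65/3] z:[43/2,49/2] -> miss, prune
      N23 x:[33/2,26] y:[22,74/3] z:[47/2,53/2] -> hit [47/2,74/3], descend [11, 29]
        N11 x:[23,26] y:[70/3,74/3] z:[47/2,51/2] -> hit [47/2,74/3] leaf, test {P13@t=47/2}
        N29 x:[33/2,37/2] y:[22,70/3] z:[24,53/2] -> miss, prune
  N33 x:[6,31/2] y:[47/3,25] z:[6,26] -> miss, prune

order=[0, 18, 20, 1, 27, 28, 19, 34, 16, 23, 11, 29, 33]  |boxes|=13  |leaves|=1  hit=P13

== RESULT ==
1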